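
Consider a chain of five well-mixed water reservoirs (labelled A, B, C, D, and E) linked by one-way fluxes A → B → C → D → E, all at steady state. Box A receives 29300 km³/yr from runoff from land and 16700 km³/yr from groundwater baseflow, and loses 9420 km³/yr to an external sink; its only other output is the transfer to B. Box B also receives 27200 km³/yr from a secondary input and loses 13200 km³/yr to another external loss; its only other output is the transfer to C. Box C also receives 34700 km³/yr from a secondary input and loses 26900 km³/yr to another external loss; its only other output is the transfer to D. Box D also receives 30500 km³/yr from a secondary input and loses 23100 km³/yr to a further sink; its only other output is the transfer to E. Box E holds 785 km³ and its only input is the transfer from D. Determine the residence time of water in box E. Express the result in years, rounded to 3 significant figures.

0.0119 yr

Box A: F(A→B) = (29300 + 16700) − 9420 = 36580 km³/yr.
Box B: F(B→C) = (36580 + 27200) − 13200 = 50580 km³/yr.
Box C: F(C→D) = (50580 + 34700) − 26900 = 58380 km³/yr.
Box D: F(D→E) = (58380 + 30500) − 23100 = 65780 km³/yr.
Box E throughput = its input = 65780 km³/yr; τ = 785 / 65780 = 0.01193 yr.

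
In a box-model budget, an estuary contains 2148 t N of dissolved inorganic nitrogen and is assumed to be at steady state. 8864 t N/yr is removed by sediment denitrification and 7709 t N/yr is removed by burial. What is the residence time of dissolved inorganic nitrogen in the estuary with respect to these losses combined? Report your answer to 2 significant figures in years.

Total removal = 8864 + 7709 = 16573 t N/yr.
τ = M / ΣF_out = 2148 / 16573 = 0.1296 yr.

0.13 yr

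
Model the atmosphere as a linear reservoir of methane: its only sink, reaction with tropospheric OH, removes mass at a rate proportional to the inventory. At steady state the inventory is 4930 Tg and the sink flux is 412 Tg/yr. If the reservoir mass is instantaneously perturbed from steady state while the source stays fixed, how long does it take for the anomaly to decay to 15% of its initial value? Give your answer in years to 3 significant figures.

22.7 yr

For a linear reservoir the anomaly decays as exp(−t/τ) with τ = M/F = 4930/412 = 11.97 yr.
exp(−t/τ) = 0.15 ⇒ t = −τ ln(0.15) = 11.97 × 1.897 = 22.70 yr.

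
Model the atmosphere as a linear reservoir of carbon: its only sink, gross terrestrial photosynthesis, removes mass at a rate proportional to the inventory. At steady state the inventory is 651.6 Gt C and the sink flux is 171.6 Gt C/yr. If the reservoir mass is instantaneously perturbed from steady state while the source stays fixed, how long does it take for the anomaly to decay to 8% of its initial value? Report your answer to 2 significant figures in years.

For a linear reservoir the anomaly decays as exp(−t/τ) with τ = M/F = 651.6/171.6 = 3.797 yr.
exp(−t/τ) = 0.08 ⇒ t = −τ ln(0.08) = 3.797 × 2.526 = 9.591 yr.

9.6 yr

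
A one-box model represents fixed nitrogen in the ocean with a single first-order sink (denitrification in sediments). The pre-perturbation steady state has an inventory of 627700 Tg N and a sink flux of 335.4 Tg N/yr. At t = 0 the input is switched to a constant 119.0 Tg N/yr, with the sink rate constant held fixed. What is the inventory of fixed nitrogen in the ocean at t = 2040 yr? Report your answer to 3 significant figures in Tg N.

Residence time τ = M₀/F₀ = 1871 yr. The eventual steady state is M_∞ = M₀·(F₁/F₀) = 627700 × 119.0/335.4 = 222710 Tg N.
The anomaly ΔM(t) = M(t) − M_∞ decays as ΔM₀·e^(−t/τ) with ΔM₀ = 627700 − 222710 = 405000 Tg N.
At t = 2040 yr, e^(−t/τ) = e^(−1.090) = 0.3362, so ΔM = 136200 Tg N and M = 222710 + 136200 = 358870 Tg N.

359000 Tg N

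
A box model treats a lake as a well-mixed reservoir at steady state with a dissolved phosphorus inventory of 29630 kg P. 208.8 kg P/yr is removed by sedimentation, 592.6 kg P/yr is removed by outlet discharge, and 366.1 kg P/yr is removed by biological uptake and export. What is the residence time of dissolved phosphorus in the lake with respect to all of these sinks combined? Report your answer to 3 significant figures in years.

Total removal flux = 208.8 + 592.6 + 366.1 = 1167.5 kg P/yr.
τ = M / ΣF_out = 29630 / 1167.5 = 25.38 yr.

25.4 yr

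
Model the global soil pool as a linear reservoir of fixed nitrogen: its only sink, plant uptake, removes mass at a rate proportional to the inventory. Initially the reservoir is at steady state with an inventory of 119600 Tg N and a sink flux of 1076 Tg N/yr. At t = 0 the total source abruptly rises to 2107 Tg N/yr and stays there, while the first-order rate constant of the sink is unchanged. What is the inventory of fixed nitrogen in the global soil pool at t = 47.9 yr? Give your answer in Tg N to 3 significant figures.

Residence time τ = M₀/F₀ = 111.2 yr. The eventual steady state is M_∞ = M₀·(F₁/F₀) = 119600 × 2107/1076 = 234200 Tg N.
The anomaly ΔM(t) = M(t) − M_∞ decays as ΔM₀·e^(−t/τ) with ΔM₀ = 119600 − 234200 = −114600 Tg N.
At t = 47.9 yr, e^(−t/τ) = e^(−0.4309) = 0.6499, so ΔM = −74480 Tg N and M = 234200 − 74480 = 159720 Tg N.

160000 Tg N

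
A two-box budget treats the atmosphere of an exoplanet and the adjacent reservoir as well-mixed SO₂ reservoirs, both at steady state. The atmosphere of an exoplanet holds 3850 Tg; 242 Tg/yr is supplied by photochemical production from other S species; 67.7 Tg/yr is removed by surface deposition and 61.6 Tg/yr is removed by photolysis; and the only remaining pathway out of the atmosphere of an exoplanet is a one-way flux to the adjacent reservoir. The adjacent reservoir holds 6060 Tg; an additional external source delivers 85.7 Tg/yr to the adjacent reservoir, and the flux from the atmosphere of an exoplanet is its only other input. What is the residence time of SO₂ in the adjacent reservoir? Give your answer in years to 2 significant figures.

Balance the atmosphere of an exoplanet: ΣF_in = 242.00 Tg/yr.
Flux to the adjacent reservoir = ΣF_in − (67.7 + 61.6) = 112.70 Tg/yr.
Total input to the adjacent reservoir = 112.70 + 85.7 = 198.40 Tg/yr; at steady state this equals its total output.
τ = M / F = 6060 / 198.40 = 30.54 yr.

31 yr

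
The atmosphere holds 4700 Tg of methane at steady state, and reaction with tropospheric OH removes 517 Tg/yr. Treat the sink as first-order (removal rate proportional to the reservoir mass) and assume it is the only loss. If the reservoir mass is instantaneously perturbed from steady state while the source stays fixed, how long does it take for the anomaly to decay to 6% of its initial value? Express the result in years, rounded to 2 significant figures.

For a linear reservoir the anomaly decays as exp(−t/τ) with τ = M/F = 4700/517 = 9.091 yr.
exp(−t/τ) = 0.06 ⇒ t = −τ ln(0.06) = 9.091 × 2.813 = 25.58 yr.

26 yr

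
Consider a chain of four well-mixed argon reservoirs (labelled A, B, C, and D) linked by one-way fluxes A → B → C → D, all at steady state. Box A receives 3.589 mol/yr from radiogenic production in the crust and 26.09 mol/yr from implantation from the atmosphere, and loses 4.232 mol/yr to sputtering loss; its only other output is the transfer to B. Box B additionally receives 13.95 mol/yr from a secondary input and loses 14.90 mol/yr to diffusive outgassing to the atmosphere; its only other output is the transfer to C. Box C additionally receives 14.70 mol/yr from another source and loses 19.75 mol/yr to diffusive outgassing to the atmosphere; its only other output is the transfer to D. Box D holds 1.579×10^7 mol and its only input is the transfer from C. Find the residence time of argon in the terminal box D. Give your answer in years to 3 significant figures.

812000 yr

Box A: F(A→B) = (3.589 + 26.09) − 4.232 = 25.447 mol/yr.
Box B: F(B→C) = (25.447 + 13.95) − 14.90 = 24.497 mol/yr.
Box C: F(C→D) = (24.497 + 14.70) − 19.75 = 19.447 mol/yr.
Box D throughput = its input = 19.447 mol/yr; τ = 1.579×10^7 / 19.447 = 812000 yr.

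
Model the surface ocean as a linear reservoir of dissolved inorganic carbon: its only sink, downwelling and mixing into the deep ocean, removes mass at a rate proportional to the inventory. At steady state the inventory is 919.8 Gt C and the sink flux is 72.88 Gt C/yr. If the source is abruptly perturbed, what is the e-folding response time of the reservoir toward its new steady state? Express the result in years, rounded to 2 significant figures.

13 yr

For a linear reservoir the response time equals the residence time τ = M/F.
τ = 919.8 / 72.88 = 12.62 yr.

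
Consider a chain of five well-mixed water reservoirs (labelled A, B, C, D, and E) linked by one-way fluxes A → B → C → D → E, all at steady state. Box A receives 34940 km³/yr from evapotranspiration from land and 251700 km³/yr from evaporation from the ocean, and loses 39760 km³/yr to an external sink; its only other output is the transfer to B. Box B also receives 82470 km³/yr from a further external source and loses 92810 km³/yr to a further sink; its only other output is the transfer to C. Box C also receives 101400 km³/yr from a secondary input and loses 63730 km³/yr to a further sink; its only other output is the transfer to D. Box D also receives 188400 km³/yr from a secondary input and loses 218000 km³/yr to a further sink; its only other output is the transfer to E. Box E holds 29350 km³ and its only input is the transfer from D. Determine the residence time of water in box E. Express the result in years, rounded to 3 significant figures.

Box A: F(A→B) = (34940 + 251700) − 39760 = 246880 km³/yr.
Box B: F(B→C) = (246880 + 82470) − 92810 = 236540 km³/yr.
Box C: F(C→D) = (236540 + 101400) − 63730 = 274210 km³/yr.
Box D: F(D→E) = (274210 + 188400) − 218000 = 244610 km³/yr.
Box E throughput = its input = 244610 km³/yr; τ = 29350 / 244610 = 0.1200 yr.

0.120 yr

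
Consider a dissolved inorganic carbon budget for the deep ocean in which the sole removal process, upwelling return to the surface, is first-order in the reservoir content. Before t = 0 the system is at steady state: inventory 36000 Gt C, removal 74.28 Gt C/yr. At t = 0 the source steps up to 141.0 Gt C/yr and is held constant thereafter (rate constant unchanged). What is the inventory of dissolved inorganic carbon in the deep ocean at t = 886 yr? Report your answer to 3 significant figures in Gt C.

63100 Gt C

τ = M₀/F₀ = 36000/74.28 = 484.7 yr; rate constant k = 1/τ.
New steady state M_∞ = F₁/k = F₁·τ = 141.0 × 484.7 = 68336 Gt C.
M(t) = M_∞ + (M₀ − M_∞)·e^(−t/τ); t/τ = 886/484.7 = 1.828, so e^(−t/τ) = 0.1607.
M(t) = 68336 − 32340 × 0.1607 = 63139 Gt C.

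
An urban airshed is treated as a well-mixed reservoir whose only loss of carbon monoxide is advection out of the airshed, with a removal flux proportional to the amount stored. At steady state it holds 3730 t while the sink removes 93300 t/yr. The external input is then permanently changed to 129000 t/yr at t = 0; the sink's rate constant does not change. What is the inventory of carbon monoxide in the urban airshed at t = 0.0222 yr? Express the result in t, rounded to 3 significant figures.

4340 t

τ = M₀/F₀ = 3730/93300 = 0.03998 yr; rate constant k = 1/τ.
New steady state M_∞ = F₁/k = F₁·τ = 129000 × 0.03998 = 5157.2 t.
M(t) = M_∞ + (M₀ − M_∞)·e^(−t/τ); t/τ = 0.0222/0.03998 = 0.5553, so e^(−t/τ) = 0.5739.
M(t) = 5157.2 − 1427 × 0.5739 = 4338.1 t.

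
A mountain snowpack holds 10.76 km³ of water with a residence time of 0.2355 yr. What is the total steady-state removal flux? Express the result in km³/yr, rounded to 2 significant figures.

46 km³/yr

F = M / τ = 10.76 / 0.2355 = 45.69 km³/yr.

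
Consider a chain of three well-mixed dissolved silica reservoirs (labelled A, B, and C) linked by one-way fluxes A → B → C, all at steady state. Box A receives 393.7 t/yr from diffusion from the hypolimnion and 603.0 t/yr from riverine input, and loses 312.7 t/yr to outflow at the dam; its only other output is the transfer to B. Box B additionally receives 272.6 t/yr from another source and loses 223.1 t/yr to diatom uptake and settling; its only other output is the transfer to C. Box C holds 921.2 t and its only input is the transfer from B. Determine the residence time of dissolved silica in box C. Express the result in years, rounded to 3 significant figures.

1.26 yr

Box A: F(A→B) = (393.7 + 603.0) − 312.7 = 684.00 t/yr.
Box B: F(B→C) = (684.00 + 272.6) − 223.1 = 733.50 t/yr.
Box C throughput = its input = 733.50 t/yr; τ = 921.2 / 733.50 = 1.256 yr.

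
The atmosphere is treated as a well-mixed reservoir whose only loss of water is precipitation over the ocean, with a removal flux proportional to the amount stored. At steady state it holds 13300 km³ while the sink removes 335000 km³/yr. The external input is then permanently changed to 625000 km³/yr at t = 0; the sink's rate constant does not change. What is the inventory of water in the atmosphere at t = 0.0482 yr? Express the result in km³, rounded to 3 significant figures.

21400 km³

Residence time τ = M₀/F₀ = 0.03970 yr. The eventual steady state is M_∞ = M₀·(F₁/F₀) = 13300 × 625000/335000 = 24813 km³.
The anomaly ΔM(t) = M(t) − M_∞ decays as ΔM₀·e^(−t/τ) with ΔM₀ = 13300 − 24813 = −11510 km³.
At t = 0.0482 yr, e^(−t/τ) = e^(−1.214) = 0.2970, so ΔM = −3419 km³ and M = 24813 − 3419 = 21394 km³.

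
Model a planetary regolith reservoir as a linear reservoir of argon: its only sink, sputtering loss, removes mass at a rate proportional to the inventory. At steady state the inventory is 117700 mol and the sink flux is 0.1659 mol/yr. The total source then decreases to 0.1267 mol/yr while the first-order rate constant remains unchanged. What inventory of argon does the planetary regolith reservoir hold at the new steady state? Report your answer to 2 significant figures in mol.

90000 mol

Rate constant k = F/M = 0.1659 / 117700 = 1.410×10^-6 yr⁻¹.
At the new steady state, source = k·M_new ⇒ M_new = 0.1267 / 1.410×10^-6 = 89890 mol.
(Equivalently M_new = M × F_new/F_old = 117700 × 0.1267/0.1659.)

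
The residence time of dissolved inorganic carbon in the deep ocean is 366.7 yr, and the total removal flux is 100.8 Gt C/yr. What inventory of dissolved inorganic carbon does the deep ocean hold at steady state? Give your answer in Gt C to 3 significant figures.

τ = M/F ⇒ M = τ × F = 366.7 × 100.8 = 36960 Gt C.

37000 Gt C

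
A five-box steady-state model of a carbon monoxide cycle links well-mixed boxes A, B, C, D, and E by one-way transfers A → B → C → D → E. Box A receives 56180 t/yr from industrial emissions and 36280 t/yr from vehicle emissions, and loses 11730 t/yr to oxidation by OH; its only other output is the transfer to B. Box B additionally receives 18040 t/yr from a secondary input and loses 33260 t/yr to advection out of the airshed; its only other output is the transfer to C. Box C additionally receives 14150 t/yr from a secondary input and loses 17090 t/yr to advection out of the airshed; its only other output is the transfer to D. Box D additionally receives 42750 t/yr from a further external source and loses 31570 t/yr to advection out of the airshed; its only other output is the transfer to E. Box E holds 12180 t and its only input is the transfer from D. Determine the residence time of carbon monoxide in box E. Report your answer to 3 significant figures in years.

0.165 yr

Box A: F(A→B) = (56180 + 36280) − 11730 = 80730 t/yr.
Box B: F(B→C) = (80730 + 18040) − 33260 = 65510 t/yr.
Box C: F(C→D) = (65510 + 14150) − 17090 = 62570 t/yr.
Box D: F(D→E) = (62570 + 42750) − 31570 = 73750 t/yr.
Box E throughput = its input = 73750 t/yr; τ = 12180 / 73750 = 0.1652 yr.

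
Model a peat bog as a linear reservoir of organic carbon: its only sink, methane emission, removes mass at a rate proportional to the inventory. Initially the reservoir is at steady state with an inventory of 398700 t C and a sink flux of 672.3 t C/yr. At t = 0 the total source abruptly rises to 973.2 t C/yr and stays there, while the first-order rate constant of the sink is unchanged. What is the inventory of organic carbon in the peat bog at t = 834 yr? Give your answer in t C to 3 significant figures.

τ = M₀/F₀ = 398700/672.3 = 593.0 yr; rate constant k = 1/τ.
New steady state M_∞ = F₁/k = F₁·τ = 973.2 × 593.0 = 577150 t C.
M(t) = M_∞ + (M₀ − M_∞)·e^(−t/τ); t/τ = 834/593.0 = 1.406, so e^(−t/τ) = 0.2450.
M(t) = 577150 − 178400 × 0.2450 = 533420 t C.

533000 t C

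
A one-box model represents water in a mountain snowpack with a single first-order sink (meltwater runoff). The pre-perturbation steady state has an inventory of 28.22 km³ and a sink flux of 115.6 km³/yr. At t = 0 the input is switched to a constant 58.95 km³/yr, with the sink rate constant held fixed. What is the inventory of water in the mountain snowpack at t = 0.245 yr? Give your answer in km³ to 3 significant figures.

19.5 km³

Residence time τ = M₀/F₀ = 0.2441 yr. The eventual steady state is M_∞ = M₀·(F₁/F₀) = 28.22 × 58.95/115.6 = 14.391 km³.
The anomaly ΔM(t) = M(t) − M_∞ decays as ΔM₀·e^(−t/τ) with ΔM₀ = 28.22 − 14.391 = 13.83 km³.
At t = 0.245 yr, e^(−t/τ) = e^(−1.004) = 0.3666, so ΔM = 5.069 km³ and M = 14.391 + 5.069 = 19.460 km³.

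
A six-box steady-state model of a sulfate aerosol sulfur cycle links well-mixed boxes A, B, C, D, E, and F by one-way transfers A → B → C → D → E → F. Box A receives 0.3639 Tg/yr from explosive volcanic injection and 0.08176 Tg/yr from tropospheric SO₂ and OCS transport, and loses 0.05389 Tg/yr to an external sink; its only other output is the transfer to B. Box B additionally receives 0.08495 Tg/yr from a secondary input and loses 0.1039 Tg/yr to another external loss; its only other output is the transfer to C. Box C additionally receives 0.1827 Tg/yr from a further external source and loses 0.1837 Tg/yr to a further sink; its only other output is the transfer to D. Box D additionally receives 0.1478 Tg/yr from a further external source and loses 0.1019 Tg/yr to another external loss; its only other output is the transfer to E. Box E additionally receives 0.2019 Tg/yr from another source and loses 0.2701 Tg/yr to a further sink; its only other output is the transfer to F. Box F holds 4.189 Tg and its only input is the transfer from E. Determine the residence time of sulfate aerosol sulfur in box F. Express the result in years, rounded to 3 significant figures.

Box A: F(A→B) = (0.3639 + 0.08176) − 0.05389 = 0.39177 Tg/yr.
Box B: F(B→C) = (0.39177 + 0.08495) − 0.1039 = 0.37282 Tg/yr.
Box C: F(C→D) = (0.37282 + 0.1827) − 0.1837 = 0.37182 Tg/yr.
Box D: F(D→E) = (0.37182 + 0.1478) − 0.1019 = 0.41772 Tg/yr.
Box E: F(E→F) = (0.41772 + 0.2019) − 0.2701 = 0.34952 Tg/yr.
Box F throughput = its input = 0.34952 Tg/yr; τ = 4.189 / 0.34952 = 11.99 yr.

12.0 yr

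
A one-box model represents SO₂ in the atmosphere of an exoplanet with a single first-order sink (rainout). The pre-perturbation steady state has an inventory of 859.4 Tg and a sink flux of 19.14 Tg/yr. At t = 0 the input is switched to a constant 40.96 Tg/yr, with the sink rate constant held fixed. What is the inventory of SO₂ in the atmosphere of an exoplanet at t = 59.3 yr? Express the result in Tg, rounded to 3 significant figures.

1580 Tg

The sink rate constant is k = F₀/M₀ = 19.14/859.4 = 0.02227 yr⁻¹.
Solving dM/dt = F₁ − kM with M(0) = M₀ gives M(t) = F₁/k + (M₀ − F₁/k)·e^(−kt).
F₁/k = 40.96/0.02227 = 1839.1 Tg; kt = 0.02227 × 59.3 = 1.321, e^(−kt) = 0.2670.
M(59.3) = 1839.1 + (859.4 − 1839.1) × 0.2670 = 1839.1 − 261.5 = 1577.6 Tg.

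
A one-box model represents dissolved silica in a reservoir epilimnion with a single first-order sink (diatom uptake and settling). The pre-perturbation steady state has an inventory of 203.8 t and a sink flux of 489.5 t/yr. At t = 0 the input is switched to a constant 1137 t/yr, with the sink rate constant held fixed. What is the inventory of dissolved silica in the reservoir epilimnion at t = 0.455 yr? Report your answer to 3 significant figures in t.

The sink rate constant is k = F₀/M₀ = 489.5/203.8 = 2.402 yr⁻¹.
Solving dM/dt = F₁ − kM with M(0) = M₀ gives M(t) = F₁/k + (M₀ − F₁/k)·e^(−kt).
F₁/k = 1137/2.402 = 473.38 t; kt = 2.402 × 0.455 = 1.093, e^(−kt) = 0.3353.
M(0.455) = 473.38 + (203.8 − 473.38) × 0.3353 = 473.38 − 90.38 = 383.00 t.

383 t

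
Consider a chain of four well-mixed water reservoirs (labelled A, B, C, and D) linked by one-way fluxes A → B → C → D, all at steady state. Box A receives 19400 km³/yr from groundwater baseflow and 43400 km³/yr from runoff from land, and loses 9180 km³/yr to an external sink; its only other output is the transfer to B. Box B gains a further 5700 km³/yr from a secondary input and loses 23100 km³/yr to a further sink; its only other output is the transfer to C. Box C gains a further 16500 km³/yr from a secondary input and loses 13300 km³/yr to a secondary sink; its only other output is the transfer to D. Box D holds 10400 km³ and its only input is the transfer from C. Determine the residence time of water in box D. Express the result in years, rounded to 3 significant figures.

0.264 yr

Box A: F(A→B) = (19400 + 43400) − 9180 = 53620 km³/yr.
Box B: F(B→C) = (53620 + 5700) − 23100 = 36220 km³/yr.
Box C: F(C→D) = (36220 + 16500) − 13300 = 39420 km³/yr.
Box D throughput = its input = 39420 km³/yr; τ = 10400 / 39420 = 0.2638 yr.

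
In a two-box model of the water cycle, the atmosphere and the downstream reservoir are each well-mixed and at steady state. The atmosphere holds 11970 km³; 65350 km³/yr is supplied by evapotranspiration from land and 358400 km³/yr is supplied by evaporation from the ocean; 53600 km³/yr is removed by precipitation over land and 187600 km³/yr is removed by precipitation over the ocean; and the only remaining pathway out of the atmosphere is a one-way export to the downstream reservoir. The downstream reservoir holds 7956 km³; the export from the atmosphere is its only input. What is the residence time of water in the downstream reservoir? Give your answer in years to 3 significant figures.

Balance the atmosphere: ΣF_in = 65350 + 358400 = 423750 km³/yr.
Export to the downstream reservoir = ΣF_in − (53600 + 187600) = 182550 km³/yr.
At steady state the output of the downstream reservoir equals its input, 182550 km³/yr.
τ = M / F = 7956 / 182550 = 0.04358 yr.

0.0436 yr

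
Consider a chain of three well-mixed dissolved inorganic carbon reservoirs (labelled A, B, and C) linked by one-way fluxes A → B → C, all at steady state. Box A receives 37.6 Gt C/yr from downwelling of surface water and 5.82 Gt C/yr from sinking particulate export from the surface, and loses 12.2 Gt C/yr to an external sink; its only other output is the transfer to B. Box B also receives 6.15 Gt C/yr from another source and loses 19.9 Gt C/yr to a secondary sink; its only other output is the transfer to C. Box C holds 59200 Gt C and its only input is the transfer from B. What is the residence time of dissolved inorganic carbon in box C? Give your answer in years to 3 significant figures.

Box A: F(A→B) = (37.6 + 5.82) − 12.2 = 31.220 Gt C/yr.
Box B: F(B→C) = (31.220 + 6.15) − 19.9 = 17.470 Gt C/yr.
Box C throughput = its input = 17.470 Gt C/yr; τ = 59200 / 17.470 = 3389 yr.

3390 yr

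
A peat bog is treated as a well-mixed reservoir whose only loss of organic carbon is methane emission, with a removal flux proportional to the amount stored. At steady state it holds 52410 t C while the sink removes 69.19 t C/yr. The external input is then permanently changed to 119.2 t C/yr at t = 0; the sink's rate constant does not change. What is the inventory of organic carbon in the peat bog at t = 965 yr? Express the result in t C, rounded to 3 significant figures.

79700 t C

τ = M₀/F₀ = 52410/69.19 = 757.5 yr; rate constant k = 1/τ.
New steady state M_∞ = F₁/k = F₁·τ = 119.2 × 757.5 = 90292 t C.
M(t) = M_∞ + (M₀ − M_∞)·e^(−t/τ); t/τ = 965/757.5 = 1.274, so e^(−t/τ) = 0.2797.
M(t) = 90292 − 37880 × 0.2797 = 79695 t C.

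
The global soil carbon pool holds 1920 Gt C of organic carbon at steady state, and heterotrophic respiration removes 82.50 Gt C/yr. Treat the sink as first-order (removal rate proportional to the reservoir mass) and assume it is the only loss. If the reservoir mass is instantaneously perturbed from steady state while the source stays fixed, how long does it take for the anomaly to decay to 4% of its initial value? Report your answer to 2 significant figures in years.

For a linear reservoir the anomaly decays as exp(−t/τ) with τ = M/F = 1920/82.50 = 23.27 yr.
exp(−t/τ) = 0.04 ⇒ t = −τ ln(0.04) = 23.27 × 3.219 = 74.91 yr.

75 yr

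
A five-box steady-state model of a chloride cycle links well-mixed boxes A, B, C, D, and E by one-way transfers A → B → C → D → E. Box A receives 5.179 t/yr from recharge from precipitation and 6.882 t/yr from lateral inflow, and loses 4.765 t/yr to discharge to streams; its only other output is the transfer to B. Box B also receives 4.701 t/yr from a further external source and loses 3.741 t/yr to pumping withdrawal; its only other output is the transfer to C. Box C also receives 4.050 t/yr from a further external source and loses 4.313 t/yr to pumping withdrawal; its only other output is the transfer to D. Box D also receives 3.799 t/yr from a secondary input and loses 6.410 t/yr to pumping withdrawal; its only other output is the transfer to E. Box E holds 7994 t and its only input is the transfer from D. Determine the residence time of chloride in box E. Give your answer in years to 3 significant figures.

Box A: F(A→B) = (5.179 + 6.882) − 4.765 = 7.2960 t/yr.
Box B: F(B→C) = (7.2960 + 4.701) − 3.741 = 8.2560 t/yr.
Box C: F(C→D) = (8.2560 + 4.050) − 4.313 = 7.9930 t/yr.
Box D: F(D→E) = (7.9930 + 3.799) − 6.410 = 5.3820 t/yr.
Box E throughput = its input = 5.3820 t/yr; τ = 7994 / 5.3820 = 1485 yr.

1490 yr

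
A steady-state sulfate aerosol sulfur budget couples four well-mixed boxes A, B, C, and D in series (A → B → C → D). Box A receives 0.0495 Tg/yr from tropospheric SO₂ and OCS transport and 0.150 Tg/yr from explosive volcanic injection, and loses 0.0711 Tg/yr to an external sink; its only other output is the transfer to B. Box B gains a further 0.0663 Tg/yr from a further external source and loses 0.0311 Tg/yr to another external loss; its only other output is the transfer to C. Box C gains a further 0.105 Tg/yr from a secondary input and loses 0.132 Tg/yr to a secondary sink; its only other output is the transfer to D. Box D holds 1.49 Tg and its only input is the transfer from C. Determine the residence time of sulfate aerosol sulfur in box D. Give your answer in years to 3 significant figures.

Box A: F(A→B) = (0.0495 + 0.150) − 0.0711 = 0.12840 Tg/yr.
Box B: F(B→C) = (0.12840 + 0.0663) − 0.0311 = 0.16360 Tg/yr.
Box C: F(C→D) = (0.16360 + 0.105) − 0.132 = 0.13660 Tg/yr.
Box D throughput = its input = 0.13660 Tg/yr; τ = 1.49 / 0.13660 = 10.91 yr.

10.9 yr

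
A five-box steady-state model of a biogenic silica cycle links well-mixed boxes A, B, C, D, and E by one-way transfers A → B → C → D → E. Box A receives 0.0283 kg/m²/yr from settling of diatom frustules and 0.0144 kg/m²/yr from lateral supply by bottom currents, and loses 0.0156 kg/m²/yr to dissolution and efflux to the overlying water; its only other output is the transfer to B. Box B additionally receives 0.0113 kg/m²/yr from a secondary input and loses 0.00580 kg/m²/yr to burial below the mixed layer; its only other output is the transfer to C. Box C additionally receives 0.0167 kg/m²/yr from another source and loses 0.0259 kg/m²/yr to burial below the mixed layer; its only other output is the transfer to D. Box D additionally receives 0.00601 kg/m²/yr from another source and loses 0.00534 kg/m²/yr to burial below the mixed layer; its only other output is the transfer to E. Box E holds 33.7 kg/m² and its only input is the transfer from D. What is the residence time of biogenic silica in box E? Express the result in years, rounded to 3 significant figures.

Box A: F(A→B) = (0.0283 + 0.0144) − 0.0156 = 0.027100 kg/m²/yr.
Box B: F(B→C) = (0.027100 + 0.0113) − 0.00580 = 0.032600 kg/m²/yr.
Box C: F(C→D) = (0.032600 + 0.0167) − 0.0259 = 0.023400 kg/m²/yr.
Box D: F(D→E) = (0.023400 + 0.00601) − 0.00534 = 0.024070 kg/m²/yr.
Box E throughput = its input = 0.024070 kg/m²/yr; τ = 33.7 / 0.024070 = 1400 yr.

1400 yr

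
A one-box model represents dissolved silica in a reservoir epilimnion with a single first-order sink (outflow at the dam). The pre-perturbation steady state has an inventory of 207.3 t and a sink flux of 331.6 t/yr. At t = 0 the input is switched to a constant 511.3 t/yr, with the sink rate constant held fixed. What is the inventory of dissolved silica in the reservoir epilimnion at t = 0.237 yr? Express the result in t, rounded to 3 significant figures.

The sink rate constant is k = F₀/M₀ = 331.6/207.3 = 1.600 yr⁻¹.
Solving dM/dt = F₁ − kM with M(0) = M₀ gives M(t) = F₁/k + (M₀ − F₁/k)·e^(−kt).
F₁/k = 511.3/1.600 = 319.64 t; kt = 1.600 × 0.237 = 0.3791, e^(−kt) = 0.6845.
M(0.237) = 319.64 + (207.3 − 319.64) × 0.6845 = 319.64 − 76.89 = 242.75 t.

243 t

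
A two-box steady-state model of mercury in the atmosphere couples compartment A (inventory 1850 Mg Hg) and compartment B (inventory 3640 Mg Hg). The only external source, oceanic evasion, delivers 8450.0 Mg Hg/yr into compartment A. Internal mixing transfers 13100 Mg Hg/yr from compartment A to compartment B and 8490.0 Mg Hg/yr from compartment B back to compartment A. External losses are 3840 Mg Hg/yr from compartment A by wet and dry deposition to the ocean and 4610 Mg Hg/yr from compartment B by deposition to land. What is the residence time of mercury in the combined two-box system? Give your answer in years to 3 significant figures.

For the system as a whole, the A↔B exchange is internal and contributes nothing to the throughput; only the external sinks remove mass.
M_total = 1850 + 3640 = 5490.0 Mg Hg.
ΣF_external_out = 3840 + 4610 = 8450.0 Mg Hg/yr.
τ = M_total / ΣF_ext = 5490.0 / 8450.0 = 0.6497 yr.

0.650 yr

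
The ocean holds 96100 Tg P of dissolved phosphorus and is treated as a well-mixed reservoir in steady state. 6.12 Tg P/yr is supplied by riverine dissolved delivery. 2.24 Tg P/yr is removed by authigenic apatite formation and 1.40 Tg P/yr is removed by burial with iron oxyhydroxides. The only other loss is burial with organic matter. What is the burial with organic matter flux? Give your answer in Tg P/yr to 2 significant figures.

At steady state ΣF_in = ΣF_out.
ΣF_in = 6.1200 Tg P/yr.
Burial with organic matter flux = ΣF_in − (2.24 + 1.40) = 6.1200 − 3.640 = 2.480 Tg P/yr.

2.5 Tg P/yr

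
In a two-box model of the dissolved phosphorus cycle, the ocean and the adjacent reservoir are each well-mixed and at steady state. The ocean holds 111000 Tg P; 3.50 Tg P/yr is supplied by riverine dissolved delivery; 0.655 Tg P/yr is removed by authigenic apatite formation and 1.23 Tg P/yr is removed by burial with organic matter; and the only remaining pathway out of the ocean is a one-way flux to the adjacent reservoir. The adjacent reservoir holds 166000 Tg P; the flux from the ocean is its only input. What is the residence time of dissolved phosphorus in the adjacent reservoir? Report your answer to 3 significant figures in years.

103000 yr

Balance the ocean: ΣF_in = 3.5000 Tg P/yr.
Flux to the adjacent reservoir = ΣF_in − (0.655 + 1.23) = 1.6150 Tg P/yr.
At steady state the output of the adjacent reservoir equals its input, 1.6150 Tg P/yr.
τ = M / F = 166000 / 1.6150 = 102800 yr.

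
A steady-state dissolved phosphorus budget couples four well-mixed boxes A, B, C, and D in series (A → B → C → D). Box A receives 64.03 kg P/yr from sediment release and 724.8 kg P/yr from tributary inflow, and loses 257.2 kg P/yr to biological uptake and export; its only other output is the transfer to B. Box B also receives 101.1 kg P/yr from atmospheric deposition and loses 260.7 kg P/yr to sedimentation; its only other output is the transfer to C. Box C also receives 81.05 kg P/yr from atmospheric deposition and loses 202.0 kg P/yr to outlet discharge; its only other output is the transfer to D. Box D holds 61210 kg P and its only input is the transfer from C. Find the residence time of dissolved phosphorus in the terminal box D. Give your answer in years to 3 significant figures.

244 yr

Box A: F(A→B) = (64.03 + 724.8) − 257.2 = 531.63 kg P/yr.
Box B: F(B→C) = (531.63 + 101.1) − 260.7 = 372.03 kg P/yr.
Box C: F(C→D) = (372.03 + 81.05) − 202.0 = 251.08 kg P/yr.
Box D throughput = its input = 251.08 kg P/yr; τ = 61210 / 251.08 = 243.8 yr.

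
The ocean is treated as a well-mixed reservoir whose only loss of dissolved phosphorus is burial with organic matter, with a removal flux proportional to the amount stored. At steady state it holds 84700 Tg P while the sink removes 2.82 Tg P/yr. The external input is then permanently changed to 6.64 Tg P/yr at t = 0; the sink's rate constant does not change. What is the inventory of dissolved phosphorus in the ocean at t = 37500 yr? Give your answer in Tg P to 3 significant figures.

Residence time τ = M₀/F₀ = 30040 yr. The eventual steady state is M_∞ = M₀·(F₁/F₀) = 84700 × 6.64/2.82 = 199440 Tg P.
The anomaly ΔM(t) = M(t) − M_∞ decays as ΔM₀·e^(−t/τ) with ΔM₀ = 84700 − 199440 = −114700 Tg P.
At t = 37500 yr, e^(−t/τ) = e^(−1.249) = 0.2869, so ΔM = −32920 Tg P and M = 199440 − 32920 = 166510 Tg P.

167000 Tg P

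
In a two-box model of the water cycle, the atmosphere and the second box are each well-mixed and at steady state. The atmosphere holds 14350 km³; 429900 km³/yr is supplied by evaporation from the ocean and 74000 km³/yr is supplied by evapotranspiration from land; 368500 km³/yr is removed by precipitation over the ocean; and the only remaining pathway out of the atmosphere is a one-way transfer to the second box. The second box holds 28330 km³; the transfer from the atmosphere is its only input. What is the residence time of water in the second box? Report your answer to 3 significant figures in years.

Balance the atmosphere: ΣF_in = 429900 + 74000 = 503900 km³/yr.
Transfer to the second box = ΣF_in − (368500) = 135400 km³/yr.
At steady state the output of the second box equals its input, 135400 km³/yr.
τ = M / F = 28330 / 135400 = 0.2092 yr.

0.209 yr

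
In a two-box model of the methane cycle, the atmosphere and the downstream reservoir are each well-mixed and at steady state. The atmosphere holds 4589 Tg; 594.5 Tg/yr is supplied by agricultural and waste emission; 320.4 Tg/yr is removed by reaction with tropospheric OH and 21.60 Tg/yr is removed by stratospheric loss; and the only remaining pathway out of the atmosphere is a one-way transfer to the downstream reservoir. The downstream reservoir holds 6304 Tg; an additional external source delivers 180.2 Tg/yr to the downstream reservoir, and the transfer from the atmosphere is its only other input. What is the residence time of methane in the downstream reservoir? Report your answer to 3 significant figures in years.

14.6 yr

Balance the atmosphere: ΣF_in = 594.50 Tg/yr.
Transfer to the downstream reservoir = ΣF_in − (320.4 + 21.60) = 252.50 Tg/yr.
Total input to the downstream reservoir = 252.50 + 180.2 = 432.70 Tg/yr; at steady state this equals its total output.
τ = M / F = 6304 / 432.70 = 14.57 yr.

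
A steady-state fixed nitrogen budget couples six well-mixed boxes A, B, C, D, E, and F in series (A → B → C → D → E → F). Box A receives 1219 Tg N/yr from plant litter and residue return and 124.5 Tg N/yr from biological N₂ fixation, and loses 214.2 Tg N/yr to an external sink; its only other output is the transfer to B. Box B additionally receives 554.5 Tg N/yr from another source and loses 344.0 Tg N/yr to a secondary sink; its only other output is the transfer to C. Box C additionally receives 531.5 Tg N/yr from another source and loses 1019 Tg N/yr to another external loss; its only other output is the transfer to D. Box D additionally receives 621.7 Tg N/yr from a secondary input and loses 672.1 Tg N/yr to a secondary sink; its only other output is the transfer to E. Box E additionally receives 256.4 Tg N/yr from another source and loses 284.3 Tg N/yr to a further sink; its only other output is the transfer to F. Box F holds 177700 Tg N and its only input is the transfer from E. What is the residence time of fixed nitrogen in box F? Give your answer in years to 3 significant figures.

Box A: F(A→B) = (1219 + 124.5) − 214.2 = 1129.3 Tg N/yr.
Box B: F(B→C) = (1129.3 + 554.5) − 344.0 = 1339.8 Tg N/yr.
Box C: F(C→D) = (1339.8 + 531.5) − 1019 = 852.30 Tg N/yr.
Box D: F(D→E) = (852.30 + 621.7) − 672.1 = 801.90 Tg N/yr.
Box E: F(E→F) = (801.90 + 256.4) − 284.3 = 774.00 Tg N/yr.
Box F throughput = its input = 774.00 Tg N/yr; τ = 177700 / 774.00 = 229.6 yr.

230 yr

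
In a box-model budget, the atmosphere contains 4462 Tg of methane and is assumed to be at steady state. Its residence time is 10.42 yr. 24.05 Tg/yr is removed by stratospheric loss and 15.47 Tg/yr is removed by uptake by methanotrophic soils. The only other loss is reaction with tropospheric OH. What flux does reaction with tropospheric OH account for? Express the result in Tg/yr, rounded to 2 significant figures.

Total removal F = M/τ = 4462 / 10.42 = 428.2 Tg/yr.
Reaction with tropospheric OH = F − (24.05 + 15.47) = 428.2 − 39.52 = 388.7 Tg/yr.

390 Tg/yr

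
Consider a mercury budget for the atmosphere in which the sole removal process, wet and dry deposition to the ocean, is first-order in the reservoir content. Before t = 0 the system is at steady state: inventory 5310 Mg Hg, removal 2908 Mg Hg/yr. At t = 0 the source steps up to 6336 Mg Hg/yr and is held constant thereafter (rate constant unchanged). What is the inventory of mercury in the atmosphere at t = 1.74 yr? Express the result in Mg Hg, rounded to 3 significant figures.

9160 Mg Hg

Residence time τ = M₀/F₀ = 1.826 yr. The eventual steady state is M_∞ = M₀·(F₁/F₀) = 5310 × 6336/2908 = 11570 Mg Hg.
The anomaly ΔM(t) = M(t) − M_∞ decays as ΔM₀·e^(−t/τ) with ΔM₀ = 5310 − 11570 = −6260 Mg Hg.
At t = 1.74 yr, e^(−t/τ) = e^(−0.9529) = 0.3856, so ΔM = −2414 Mg Hg and M = 11570 − 2414 = 9155.7 Mg Hg.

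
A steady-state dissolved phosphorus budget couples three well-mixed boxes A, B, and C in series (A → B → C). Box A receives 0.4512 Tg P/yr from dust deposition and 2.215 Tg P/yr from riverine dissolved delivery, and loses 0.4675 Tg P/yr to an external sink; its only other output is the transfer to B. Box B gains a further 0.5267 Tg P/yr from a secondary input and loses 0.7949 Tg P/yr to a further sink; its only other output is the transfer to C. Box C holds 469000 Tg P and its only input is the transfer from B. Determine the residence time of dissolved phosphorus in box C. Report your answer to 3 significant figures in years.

Box A: F(A→B) = (0.4512 + 2.215) − 0.4675 = 2.1987 Tg P/yr.
Box B: F(B→C) = (2.1987 + 0.5267) − 0.7949 = 1.9305 Tg P/yr.
Box C throughput = its input = 1.9305 Tg P/yr; τ = 469000 / 1.9305 = 242900 yr.

243000 yr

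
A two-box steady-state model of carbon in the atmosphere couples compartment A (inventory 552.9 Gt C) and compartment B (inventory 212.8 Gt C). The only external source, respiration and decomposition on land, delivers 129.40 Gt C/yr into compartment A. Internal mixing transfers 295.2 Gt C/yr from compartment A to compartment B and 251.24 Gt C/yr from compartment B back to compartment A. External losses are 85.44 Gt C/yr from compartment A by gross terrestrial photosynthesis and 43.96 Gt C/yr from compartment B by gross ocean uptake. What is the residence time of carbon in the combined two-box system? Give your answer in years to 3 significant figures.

Treat the two boxes together as one reservoir: the mixing fluxes between them are internal recycling, so τ = ΣM / Σ(external losses).
M_total = 552.9 + 212.8 = 765.70 Gt C.
ΣF_external_out = 85.44 + 43.96 = 129.40 Gt C/yr.
τ = M_total / ΣF_ext = 765.70 / 129.40 = 5.917 yr.

5.92 yr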